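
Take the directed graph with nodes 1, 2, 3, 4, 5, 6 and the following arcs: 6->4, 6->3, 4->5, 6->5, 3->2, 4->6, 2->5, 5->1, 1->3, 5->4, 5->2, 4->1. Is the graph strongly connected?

Yes

From 3 we can reach every vertex (1, 2, 3, 4, 5, 6), and every vertex can reach 3 (1, 2, 3, 4, 5, 6). So the whole graph is one strongly connected component.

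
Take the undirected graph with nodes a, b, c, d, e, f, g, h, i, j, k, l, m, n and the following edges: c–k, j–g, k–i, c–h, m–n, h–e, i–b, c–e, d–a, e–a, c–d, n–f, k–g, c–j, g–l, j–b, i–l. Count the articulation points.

2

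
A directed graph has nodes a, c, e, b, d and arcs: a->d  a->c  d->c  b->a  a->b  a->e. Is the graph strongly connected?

No

There is no directed path from c to d, so the graph is not strongly connected.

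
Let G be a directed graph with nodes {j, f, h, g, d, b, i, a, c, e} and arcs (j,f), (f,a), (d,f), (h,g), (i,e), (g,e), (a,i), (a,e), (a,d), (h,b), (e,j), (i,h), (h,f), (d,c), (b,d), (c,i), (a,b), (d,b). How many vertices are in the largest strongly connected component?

10

{a, b, c, d, e, f, g, h, i, j} are all mutually reachable — one SCC of size 10.
The largest has 10 vertices.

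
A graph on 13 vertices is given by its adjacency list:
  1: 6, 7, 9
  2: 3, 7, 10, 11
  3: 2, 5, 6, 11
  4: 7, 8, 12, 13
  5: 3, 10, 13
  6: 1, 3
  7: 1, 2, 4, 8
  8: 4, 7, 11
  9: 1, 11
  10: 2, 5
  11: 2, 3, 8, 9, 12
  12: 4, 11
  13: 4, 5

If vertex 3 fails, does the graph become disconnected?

Deleting 3 leaves 1 component (was 1) (its neighbors 2, 5, 6, 11 remain connected to each other), so 3 is not a cut vertex.

No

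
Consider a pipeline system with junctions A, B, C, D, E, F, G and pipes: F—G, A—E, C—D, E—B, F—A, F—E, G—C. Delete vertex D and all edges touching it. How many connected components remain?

1

With D gone, the remaining components are: {A, B, C, E, F, G}.
That is 1 component.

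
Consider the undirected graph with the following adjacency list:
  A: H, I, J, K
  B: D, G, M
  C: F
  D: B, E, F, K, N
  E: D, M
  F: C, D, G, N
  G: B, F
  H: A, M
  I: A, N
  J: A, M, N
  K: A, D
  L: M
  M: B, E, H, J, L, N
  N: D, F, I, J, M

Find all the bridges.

C-F, L-M

The edges on the cycle M-E-D-B-M are not bridges since each lies on that cycle.
But removing M-L disconnects M from L; removing C-F disconnects C from F — these are bridges.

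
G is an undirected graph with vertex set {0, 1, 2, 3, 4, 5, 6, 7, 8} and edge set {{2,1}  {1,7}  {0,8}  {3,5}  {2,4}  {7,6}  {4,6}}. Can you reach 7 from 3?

The component containing 3 is {3, 5}, and 7 is not in it.

No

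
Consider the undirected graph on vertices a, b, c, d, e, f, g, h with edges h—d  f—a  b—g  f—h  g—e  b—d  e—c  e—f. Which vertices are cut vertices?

e, f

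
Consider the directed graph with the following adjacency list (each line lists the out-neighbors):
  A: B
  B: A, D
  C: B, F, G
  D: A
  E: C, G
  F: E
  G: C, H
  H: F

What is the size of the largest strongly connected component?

{C, E, F, G, H} are all mutually reachable — one SCC of size 5.
{A, B, D} are all mutually reachable — one SCC of size 3.
The largest has 5 vertices.

5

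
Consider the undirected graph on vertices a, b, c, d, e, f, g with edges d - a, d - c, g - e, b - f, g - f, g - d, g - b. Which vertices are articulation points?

Removing d increases the component count from 1 to 3, so d is a cut vertex.
Removing g increases the component count from 1 to 3, so g is a cut vertex.
By contrast removing a leaves 1 component; it is not a cut vertex. No other vertex is a cut vertex either.

d, g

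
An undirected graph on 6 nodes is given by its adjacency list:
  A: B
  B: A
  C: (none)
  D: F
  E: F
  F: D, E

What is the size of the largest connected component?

C is isolated — a component by itself.
Starting from A we can reach A, B. That is one component of size 2.
Starting from D we can reach D, E, F. That is one component of size 3.
The largest has 3 vertices.

3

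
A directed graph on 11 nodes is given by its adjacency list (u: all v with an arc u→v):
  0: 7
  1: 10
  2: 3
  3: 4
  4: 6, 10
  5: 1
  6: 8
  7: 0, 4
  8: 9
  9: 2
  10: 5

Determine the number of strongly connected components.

3

{2, 3, 4, 6, 8, 9} are all mutually reachable — one SCC of size 6.
{1, 5, 10} are all mutually reachable — one SCC of size 3.
{0, 7} are all mutually reachable — one SCC of size 2.
That gives 3 strongly connected components.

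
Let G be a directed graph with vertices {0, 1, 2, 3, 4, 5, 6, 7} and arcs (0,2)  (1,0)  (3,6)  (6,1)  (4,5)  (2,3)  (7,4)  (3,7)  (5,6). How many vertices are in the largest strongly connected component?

{0, 1, 2, 3, 4, 5, 6, 7} are all mutually reachable — one SCC of size 8.
The largest has 8 vertices.

8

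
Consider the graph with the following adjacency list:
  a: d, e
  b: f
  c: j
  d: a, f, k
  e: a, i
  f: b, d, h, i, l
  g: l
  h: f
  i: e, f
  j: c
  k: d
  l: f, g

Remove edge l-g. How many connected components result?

3

Before removal there are 2 components.
l-g is a bridge — removing it separates l's side from g's side.
After removal: 3 components.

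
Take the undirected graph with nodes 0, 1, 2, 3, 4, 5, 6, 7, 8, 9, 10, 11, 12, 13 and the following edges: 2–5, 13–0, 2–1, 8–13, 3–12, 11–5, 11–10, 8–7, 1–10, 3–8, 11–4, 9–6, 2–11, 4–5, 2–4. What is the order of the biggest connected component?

6

Starting from 6 we can reach 6, 9. That is one component of size 2.
Starting from 0 we can reach 0, 3, 7, 8, 12, 13. That is one component of size 6.
Starting from 1 we can reach 1, 2, 4, 5, 10, 11. That is one component of size 6.
The largest has 6 vertices.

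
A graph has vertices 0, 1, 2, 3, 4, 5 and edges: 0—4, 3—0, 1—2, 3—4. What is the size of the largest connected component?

5 is isolated — a component by itself.
Starting from 1 we can reach 1, 2. That is one component of size 2.
Starting from 0 we can reach 0, 3, 4. That is one component of size 3.
The largest has 3 vertices.

3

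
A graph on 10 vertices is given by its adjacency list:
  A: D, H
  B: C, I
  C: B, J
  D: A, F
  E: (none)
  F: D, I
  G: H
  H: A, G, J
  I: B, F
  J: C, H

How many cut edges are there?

The edges on the cycle B-C-J-H-A-D-F-I-B are not bridges since each lies on that cycle.
But removing G-H disconnects G from H — this is a bridge.

1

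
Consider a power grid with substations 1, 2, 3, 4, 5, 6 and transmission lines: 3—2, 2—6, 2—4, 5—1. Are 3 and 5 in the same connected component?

The component containing 3 is {2, 3, 4, 6}, and 5 is not in it.

No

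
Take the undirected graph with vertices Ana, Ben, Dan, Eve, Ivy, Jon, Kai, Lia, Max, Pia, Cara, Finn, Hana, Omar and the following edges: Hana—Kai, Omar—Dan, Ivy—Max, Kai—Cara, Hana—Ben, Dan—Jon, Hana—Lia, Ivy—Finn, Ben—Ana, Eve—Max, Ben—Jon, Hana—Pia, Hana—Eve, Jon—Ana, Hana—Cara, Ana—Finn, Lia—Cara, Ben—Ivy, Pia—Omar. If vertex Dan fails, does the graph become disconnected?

No

Deleting Dan leaves 1 component (was 1) (its neighbors Jon, Omar remain connected to each other), so Dan is not a cut vertex.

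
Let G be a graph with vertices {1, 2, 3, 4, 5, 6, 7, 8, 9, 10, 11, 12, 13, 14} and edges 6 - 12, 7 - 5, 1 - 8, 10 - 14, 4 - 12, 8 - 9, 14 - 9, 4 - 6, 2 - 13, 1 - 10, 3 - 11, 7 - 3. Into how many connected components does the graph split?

4

Starting from 2 we can reach 2, 13. That is one component of size 2.
Starting from 4 we can reach 4, 6, 12. That is one component of size 3.
Starting from 3 we can reach 3, 5, 7, 11. That is one component of size 4.
Starting from 1 we can reach 1, 8, 9, 10, 14. That is one component of size 5.
Total: 4 components.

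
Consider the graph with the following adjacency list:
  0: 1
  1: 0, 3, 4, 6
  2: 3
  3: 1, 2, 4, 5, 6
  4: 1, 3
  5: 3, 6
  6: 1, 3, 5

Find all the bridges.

The edges on the cycle 1-3-5-6-1 are not bridges since each lies on that cycle.
But removing 1-0 disconnects 1 from 0; removing 3-2 disconnects 3 from 2 — these are bridges.

0-1, 2-3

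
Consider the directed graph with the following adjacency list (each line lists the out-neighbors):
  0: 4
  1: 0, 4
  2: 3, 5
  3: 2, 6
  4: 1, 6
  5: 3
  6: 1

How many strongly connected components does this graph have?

2

{0, 1, 4, 6} are all mutually reachable — one SCC of size 4.
{2, 3, 5} are all mutually reachable — one SCC of size 3.
That gives 2 strongly connected components.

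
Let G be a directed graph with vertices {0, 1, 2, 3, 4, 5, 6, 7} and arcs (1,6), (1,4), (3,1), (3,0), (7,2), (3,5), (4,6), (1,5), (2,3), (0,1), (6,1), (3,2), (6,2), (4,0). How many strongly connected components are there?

{0, 1, 2, 3, 4, 6} are all mutually reachable — one SCC of size 6.
{5} is an SCC by itself.
{7} is an SCC by itself.
That gives 3 strongly connected components.

3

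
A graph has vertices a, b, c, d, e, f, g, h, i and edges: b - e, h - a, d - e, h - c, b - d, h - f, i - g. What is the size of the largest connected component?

4

Starting from g we can reach g, i. That is one component of size 2.
Starting from b we can reach b, d, e. That is one component of size 3.
Starting from a we can reach a, c, f, h. That is one component of size 4.
The largest has 4 vertices.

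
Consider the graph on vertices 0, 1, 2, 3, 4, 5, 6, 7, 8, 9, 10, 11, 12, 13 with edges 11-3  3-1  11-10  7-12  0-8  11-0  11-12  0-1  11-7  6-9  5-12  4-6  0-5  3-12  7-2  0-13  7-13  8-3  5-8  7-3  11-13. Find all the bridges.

The edges on the cycle 11-7-13-11 are not bridges since each lies on that cycle.
But removing 6-9 disconnects 6 from 9; removing 4-6 disconnects 4 from 6; removing 10-11 disconnects 10 from 11; removing 7-2 disconnects 7 from 2 — these are bridges.

10-11, 2-7, 4-6, 6-9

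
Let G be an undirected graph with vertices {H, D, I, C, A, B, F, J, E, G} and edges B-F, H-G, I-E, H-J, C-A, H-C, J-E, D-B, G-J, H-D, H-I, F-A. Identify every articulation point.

Removing H increases the component count from 1 to 2, so H is a cut vertex.
By contrast removing D leaves 1 component; it is not a cut vertex. No other vertex is a cut vertex either.

H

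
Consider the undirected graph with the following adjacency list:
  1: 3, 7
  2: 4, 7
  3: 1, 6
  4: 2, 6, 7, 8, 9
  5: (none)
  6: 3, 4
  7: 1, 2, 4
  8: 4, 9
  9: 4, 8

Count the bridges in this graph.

0

The edges on the cycle 4-8-9-4 are not bridges since each lies on that cycle.
Every edge lies on some cycle, so there are no bridges.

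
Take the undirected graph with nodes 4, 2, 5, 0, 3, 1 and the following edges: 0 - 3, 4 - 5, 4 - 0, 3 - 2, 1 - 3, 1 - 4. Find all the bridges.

The edges on the cycle 1-4-0-3-1 are not bridges since each lies on that cycle.
But removing 4 - 5 disconnects 4 from 5; removing 3 - 2 disconnects 3 from 2 — these are bridges.

2-3, 4-5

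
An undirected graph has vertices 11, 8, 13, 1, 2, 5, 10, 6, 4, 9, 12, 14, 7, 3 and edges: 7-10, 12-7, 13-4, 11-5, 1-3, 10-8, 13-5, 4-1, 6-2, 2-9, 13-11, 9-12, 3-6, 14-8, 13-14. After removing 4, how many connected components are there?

1

With 4 gone, the remaining components are: {1, 2, 3, 5, 6, 7, 8, 9, 10, 11, 12, 13, 14}.
That is 1 component.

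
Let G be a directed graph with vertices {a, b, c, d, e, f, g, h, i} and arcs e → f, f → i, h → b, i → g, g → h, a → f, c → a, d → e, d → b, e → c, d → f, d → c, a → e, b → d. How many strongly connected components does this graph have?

1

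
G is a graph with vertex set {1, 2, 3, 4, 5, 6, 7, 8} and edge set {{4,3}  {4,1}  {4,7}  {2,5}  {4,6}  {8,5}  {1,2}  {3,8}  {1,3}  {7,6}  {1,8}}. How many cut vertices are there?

Removing 4 increases the component count from 1 to 2, so 4 is a cut vertex.
By contrast removing 8 leaves 1 component; it is not a cut vertex. No other vertex is a cut vertex either.

1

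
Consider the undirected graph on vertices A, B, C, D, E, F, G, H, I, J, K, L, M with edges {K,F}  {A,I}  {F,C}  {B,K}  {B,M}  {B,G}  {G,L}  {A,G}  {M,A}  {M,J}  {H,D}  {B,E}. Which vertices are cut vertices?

Removing A increases the component count from 2 to 3, so A is a cut vertex.
Removing B increases the component count from 2 to 4, so B is a cut vertex.
Removing F increases the component count from 2 to 3, so F is a cut vertex.
Likewise G, K, M are cut vertices.
By contrast removing H leaves 2 components; it is not a cut vertex. No other vertex is a cut vertex either.

A, B, F, G, K, M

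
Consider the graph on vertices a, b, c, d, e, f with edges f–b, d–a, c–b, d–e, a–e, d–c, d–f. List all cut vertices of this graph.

d

Removing d increases the component count from 1 to 2, so d is a cut vertex.
By contrast removing a leaves 1 component; it is not a cut vertex. No other vertex is a cut vertex either.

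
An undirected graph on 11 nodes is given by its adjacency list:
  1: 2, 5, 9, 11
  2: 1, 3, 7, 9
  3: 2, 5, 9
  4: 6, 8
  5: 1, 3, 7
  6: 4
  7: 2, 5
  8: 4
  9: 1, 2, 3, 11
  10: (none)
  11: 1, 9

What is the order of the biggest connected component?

7

10 is isolated — a component by itself.
Starting from 4 we can reach 4, 6, 8. That is one component of size 3.
Starting from 1 we can reach 1, 2, 3, 5, 7, 9, 11. That is one component of size 7.
The largest has 7 vertices.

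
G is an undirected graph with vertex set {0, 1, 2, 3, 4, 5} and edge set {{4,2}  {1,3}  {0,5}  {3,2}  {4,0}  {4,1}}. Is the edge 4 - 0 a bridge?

Yes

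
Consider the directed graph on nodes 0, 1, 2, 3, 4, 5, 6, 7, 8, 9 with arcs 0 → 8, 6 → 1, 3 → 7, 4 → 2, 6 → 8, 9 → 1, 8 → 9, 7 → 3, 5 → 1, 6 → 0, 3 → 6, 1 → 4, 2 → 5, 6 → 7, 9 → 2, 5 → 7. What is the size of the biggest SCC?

10

{0, 1, 2, 3, 4, 5, 6, 7, 8, 9} are all mutually reachable — one SCC of size 10.
The largest has 10 vertices.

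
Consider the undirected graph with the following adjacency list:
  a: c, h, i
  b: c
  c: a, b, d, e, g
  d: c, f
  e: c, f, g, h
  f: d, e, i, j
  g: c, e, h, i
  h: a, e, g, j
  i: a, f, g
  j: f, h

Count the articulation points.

1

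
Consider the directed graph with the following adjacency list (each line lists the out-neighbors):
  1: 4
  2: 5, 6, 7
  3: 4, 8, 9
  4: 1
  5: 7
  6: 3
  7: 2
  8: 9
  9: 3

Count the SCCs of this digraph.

4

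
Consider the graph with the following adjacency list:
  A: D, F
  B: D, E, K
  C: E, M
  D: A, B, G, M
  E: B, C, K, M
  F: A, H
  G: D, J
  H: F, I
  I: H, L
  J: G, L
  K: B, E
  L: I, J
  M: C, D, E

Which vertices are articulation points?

Removing D increases the component count from 1 to 2, so D is a cut vertex.
By contrast removing I leaves 1 component; it is not a cut vertex. No other vertex is a cut vertex either.

D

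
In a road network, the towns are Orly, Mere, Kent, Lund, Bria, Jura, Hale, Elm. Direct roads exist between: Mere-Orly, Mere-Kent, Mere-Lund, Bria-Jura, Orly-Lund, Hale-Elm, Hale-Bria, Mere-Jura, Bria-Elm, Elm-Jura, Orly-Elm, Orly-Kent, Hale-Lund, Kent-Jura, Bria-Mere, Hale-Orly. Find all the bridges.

none

The edges on the cycle Hale-Bria-Mere-Kent-Orly-Hale are not bridges since each lies on that cycle.
Every edge lies on some cycle, so there are no bridges.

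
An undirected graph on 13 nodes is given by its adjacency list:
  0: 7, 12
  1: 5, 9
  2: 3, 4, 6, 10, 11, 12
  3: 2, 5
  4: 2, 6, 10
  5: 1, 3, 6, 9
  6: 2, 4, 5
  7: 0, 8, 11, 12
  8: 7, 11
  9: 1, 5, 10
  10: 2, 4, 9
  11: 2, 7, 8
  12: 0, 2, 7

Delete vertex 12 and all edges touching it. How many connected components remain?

1

With 12 gone, the remaining components are: {0, 1, 2, 3, 4, 5, 6, 7, 8, 9, 10, 11}.
That is 1 component.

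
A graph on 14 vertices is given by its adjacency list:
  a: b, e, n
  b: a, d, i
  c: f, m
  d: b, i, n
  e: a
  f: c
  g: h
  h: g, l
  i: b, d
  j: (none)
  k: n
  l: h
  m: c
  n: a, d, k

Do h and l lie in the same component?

Yes

From h we can reach g, h, l, which includes l.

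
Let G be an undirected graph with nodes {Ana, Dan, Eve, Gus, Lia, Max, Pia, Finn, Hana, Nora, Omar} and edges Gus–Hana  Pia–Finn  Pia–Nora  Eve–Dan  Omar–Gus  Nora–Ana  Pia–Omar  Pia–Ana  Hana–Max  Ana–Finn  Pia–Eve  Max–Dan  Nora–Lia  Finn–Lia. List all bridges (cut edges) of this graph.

none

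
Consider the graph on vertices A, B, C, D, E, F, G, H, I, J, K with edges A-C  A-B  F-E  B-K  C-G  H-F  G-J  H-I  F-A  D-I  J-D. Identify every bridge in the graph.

A-B, B-K, E-F

The edges on the cycle H-F-A-C-G-J-D-I-H are not bridges since each lies on that cycle.
But removing B-K disconnects B from K; removing B-A disconnects B from A; removing F-E disconnects F from E — these are bridges.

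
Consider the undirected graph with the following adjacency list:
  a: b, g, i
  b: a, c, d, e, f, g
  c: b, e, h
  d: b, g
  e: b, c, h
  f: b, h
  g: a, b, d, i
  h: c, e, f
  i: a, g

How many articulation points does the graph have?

Removing b increases the component count from 1 to 2, so b is a cut vertex.
By contrast removing c leaves 1 component; it is not a cut vertex. No other vertex is a cut vertex either.

1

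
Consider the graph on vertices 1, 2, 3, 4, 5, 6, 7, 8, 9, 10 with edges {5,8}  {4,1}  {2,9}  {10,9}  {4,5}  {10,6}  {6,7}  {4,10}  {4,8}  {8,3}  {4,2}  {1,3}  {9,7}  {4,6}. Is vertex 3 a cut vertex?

Deleting 3 leaves 1 component (was 1) (its neighbors 1, 8 remain connected to each other), so 3 is not a cut vertex.

No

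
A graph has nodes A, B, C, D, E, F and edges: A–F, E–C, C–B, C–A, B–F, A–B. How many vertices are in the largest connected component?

D is isolated — a component by itself.
Starting from A we can reach A, B, C, E, F. That is one component of size 5.
The largest has 5 vertices.

5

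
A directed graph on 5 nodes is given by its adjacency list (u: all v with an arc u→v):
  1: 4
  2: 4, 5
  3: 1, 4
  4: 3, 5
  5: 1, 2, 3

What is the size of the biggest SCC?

{1, 2, 3, 4, 5} are all mutually reachable — one SCC of size 5.
The largest has 5 vertices.

5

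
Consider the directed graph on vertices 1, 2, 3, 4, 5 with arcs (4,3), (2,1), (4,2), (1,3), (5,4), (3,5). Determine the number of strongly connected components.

{1, 2, 3, 4, 5} are all mutually reachable — one SCC of size 5.
That gives 1 strongly connected component.

1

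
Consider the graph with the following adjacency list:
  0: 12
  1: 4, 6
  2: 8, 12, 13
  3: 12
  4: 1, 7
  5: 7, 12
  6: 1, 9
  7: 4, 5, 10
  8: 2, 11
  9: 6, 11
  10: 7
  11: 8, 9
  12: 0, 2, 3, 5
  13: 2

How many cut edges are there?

The edges on the cycle 5-12-2-8-11-9-6-1-4-7-5 are not bridges since each lies on that cycle.
But removing 12-0 disconnects 12 from 0; removing 2-13 disconnects 2 from 13; removing 7-10 disconnects 7 from 10; removing 12-3 disconnects 12 from 3 — these are bridges.
That makes 4 bridges.

4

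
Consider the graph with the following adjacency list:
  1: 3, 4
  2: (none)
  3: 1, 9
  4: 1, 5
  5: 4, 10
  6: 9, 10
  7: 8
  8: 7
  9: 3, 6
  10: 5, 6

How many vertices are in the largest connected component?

7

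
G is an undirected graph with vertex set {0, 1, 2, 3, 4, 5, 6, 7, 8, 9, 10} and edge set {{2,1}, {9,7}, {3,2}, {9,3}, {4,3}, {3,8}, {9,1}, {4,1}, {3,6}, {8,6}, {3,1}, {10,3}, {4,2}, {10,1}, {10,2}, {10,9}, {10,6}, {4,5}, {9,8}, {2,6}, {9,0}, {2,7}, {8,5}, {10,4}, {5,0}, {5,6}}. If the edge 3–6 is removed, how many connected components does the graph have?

1

3 and 6 are still connected via 3-10-6, so the component count stays at 1.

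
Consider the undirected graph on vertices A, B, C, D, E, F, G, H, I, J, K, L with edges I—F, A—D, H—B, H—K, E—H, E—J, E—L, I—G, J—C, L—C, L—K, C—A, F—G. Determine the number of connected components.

2

Starting from F we can reach F, G, I. That is one component of size 3.
Starting from A we can reach A, B, C, D, E, H, J, K, L. That is one component of size 9.
Total: 2 components.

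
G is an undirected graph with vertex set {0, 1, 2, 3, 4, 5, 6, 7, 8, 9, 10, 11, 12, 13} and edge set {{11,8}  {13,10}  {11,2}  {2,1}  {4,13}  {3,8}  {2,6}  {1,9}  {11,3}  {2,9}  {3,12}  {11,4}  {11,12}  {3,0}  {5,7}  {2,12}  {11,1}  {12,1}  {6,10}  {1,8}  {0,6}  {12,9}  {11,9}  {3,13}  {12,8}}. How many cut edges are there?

1

The edges on the cycle 11-2-6-10-13-4-11 are not bridges since each lies on that cycle.
But removing 5–7 disconnects 5 from 7 — this is a bridge.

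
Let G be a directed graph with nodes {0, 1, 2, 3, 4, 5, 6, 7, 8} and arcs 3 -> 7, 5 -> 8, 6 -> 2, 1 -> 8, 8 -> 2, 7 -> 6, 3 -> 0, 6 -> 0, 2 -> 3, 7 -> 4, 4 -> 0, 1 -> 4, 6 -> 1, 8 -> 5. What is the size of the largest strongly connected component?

7

{1, 2, 3, 5, 6, 7, 8} are all mutually reachable — one SCC of size 7.
{0} is an SCC by itself.
{4} is an SCC by itself.
The largest has 7 vertices.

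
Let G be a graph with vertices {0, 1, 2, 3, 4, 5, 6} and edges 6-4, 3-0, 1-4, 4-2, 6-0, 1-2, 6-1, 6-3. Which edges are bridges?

The edges on the cycle 6-3-0-6 are not bridges since each lies on that cycle.
Every edge lies on some cycle, so there are no bridges.

none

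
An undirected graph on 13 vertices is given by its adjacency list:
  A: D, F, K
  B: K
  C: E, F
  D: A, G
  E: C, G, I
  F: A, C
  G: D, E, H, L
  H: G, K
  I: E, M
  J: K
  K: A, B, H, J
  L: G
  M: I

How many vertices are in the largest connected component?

13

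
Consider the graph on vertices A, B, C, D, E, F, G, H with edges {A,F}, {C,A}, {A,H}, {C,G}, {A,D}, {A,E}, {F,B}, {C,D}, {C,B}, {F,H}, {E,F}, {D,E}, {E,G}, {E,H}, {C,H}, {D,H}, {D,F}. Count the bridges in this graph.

0

The edges on the cycle C-A-E-D-C are not bridges since each lies on that cycle.
Every edge lies on some cycle, so there are no bridges.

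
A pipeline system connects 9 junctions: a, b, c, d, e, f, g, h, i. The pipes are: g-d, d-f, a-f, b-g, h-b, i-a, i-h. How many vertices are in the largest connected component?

e is isolated — a component by itself.
c is isolated — a component by itself.
Starting from a we can reach a, b, d, f, g, h, i. That is one component of size 7.
The largest has 7 vertices.

7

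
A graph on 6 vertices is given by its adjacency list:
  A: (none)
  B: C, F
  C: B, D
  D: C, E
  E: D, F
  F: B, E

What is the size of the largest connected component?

5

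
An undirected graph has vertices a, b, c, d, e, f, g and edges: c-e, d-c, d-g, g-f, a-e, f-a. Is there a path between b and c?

No

The component containing b is {b}, and c is not in it.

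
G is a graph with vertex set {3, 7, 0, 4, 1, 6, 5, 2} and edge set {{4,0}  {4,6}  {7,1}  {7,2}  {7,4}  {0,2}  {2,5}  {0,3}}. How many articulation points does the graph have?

4

Removing 0 increases the component count from 1 to 2, so 0 is a cut vertex.
Removing 2 increases the component count from 1 to 2, so 2 is a cut vertex.
Removing 4 increases the component count from 1 to 2, so 4 is a cut vertex.
Likewise 7 is a cut vertex.
By contrast removing 5 leaves 1 component; it is not a cut vertex. No other vertex is a cut vertex either.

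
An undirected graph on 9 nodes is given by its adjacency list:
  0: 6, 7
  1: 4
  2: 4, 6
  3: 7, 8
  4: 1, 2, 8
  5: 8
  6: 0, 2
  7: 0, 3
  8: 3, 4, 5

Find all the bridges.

The edges on the cycle 3-7-0-6-2-4-8-3 are not bridges since each lies on that cycle.
But removing 5-8 disconnects 5 from 8; removing 4-1 disconnects 4 from 1 — these are bridges.

1-4, 5-8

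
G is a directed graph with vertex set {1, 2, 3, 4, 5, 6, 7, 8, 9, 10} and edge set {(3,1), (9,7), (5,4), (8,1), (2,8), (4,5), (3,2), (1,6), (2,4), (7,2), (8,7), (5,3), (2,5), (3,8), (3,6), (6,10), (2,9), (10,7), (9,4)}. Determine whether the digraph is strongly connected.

From 5 we can reach every vertex (1, 2, 3, 4, 5, 6, 7, 8, 9, 10), and every vertex can reach 5 (1, 2, 3, 4, 5, 6, 7, 8, 9, 10). So the whole graph is one strongly connected component.

Yes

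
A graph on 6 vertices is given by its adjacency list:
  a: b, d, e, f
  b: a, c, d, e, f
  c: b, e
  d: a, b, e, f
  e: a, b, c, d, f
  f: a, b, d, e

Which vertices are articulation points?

Removing b, for instance, still leaves 1 component. No single vertex removal increases the component count — the graph has no articulation points.

none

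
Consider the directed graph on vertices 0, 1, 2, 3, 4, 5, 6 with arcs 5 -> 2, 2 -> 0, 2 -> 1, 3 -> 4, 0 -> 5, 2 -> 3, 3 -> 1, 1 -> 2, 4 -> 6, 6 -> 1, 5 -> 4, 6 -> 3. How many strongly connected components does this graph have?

1

{0, 1, 2, 3, 4, 5, 6} are all mutually reachable — one SCC of size 7.
That gives 1 strongly connected component.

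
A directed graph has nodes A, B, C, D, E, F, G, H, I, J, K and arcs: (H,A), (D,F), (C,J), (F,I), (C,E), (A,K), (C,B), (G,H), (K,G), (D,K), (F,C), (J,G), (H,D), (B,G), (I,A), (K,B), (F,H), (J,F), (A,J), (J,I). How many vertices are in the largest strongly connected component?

10

{A, B, C, D, F, G, H, I, J, K} are all mutually reachable — one SCC of size 10.
{E} is an SCC by itself.
The largest has 10 vertices.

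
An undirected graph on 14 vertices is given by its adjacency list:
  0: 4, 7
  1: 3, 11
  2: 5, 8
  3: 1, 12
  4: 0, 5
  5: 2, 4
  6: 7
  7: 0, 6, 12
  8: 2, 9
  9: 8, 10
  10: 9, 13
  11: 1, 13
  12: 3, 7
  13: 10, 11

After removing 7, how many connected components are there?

With 7 gone, the remaining components are: {6}; {0, 1, 2, 3, 4, 5, 8, 9, 10, 11, 12, 13}.
That is 2 components.

2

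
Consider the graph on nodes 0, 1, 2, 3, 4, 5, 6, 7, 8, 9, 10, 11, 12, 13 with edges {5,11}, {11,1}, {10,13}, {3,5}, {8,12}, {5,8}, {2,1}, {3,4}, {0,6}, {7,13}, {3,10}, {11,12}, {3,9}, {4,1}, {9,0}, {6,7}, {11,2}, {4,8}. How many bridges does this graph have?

The edges on the cycle 5-8-12-11-5 are not bridges since each lies on that cycle.
Every edge lies on some cycle, so there are no bridges.

0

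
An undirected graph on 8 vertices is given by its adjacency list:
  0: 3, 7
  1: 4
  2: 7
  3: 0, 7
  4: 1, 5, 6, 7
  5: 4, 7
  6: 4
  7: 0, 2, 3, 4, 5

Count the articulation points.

2

Removing 4 increases the component count from 1 to 3, so 4 is a cut vertex.
Removing 7 increases the component count from 1 to 3, so 7 is a cut vertex.
By contrast removing 3 leaves 1 component; it is not a cut vertex. No other vertex is a cut vertex either.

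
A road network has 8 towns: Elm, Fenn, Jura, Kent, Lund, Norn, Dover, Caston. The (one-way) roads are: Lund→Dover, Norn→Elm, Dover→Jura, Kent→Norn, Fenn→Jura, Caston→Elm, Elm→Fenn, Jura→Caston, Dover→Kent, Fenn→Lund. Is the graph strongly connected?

From Kent we can reach every vertex (Elm, Fenn, Jura, Kent, Lund, Norn, Dover, Caston), and every vertex can reach Kent (Elm, Fenn, Jura, Kent, Lund, Norn, Dover, Caston). So the whole graph is one strongly connected component.

Yes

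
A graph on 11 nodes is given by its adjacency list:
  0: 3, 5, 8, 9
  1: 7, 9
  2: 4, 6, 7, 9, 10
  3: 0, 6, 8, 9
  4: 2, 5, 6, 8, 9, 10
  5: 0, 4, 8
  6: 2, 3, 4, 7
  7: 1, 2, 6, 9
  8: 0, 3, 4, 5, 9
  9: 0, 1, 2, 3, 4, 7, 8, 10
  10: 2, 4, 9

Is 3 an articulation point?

No

Deleting 3 leaves 1 component (was 1) (its neighbors 0, 6, 8, 9 remain connected to each other), so 3 is not a cut vertex.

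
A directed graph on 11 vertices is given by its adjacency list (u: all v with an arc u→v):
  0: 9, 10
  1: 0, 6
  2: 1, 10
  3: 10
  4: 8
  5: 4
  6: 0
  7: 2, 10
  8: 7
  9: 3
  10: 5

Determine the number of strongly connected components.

1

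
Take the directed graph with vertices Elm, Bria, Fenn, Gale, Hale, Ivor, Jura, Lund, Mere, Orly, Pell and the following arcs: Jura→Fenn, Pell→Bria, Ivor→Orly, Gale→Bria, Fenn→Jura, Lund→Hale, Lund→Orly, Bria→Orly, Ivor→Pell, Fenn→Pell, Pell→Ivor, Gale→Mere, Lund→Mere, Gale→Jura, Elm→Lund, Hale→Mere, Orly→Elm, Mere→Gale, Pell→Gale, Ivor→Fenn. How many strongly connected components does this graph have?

1

{Elm, Bria, Fenn, Gale, Hale, Ivor, Jura, Lund, Mere, Orly, Pell} are all mutually reachable — one SCC of size 11.
That gives 1 strongly connected component.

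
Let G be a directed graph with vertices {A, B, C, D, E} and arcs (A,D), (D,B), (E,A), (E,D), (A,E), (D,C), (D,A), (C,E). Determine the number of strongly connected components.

2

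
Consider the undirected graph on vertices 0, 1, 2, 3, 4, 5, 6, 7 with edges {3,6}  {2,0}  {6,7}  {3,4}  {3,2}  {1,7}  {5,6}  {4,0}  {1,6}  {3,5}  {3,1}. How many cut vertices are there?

1

Removing 3 increases the component count from 1 to 2, so 3 is a cut vertex.
By contrast removing 2 leaves 1 component; it is not a cut vertex. No other vertex is a cut vertex either.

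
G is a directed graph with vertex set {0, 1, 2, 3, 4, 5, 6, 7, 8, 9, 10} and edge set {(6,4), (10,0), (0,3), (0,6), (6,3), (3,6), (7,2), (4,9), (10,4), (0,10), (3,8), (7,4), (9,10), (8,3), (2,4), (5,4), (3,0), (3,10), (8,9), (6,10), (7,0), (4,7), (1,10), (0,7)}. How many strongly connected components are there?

3

{0, 2, 3, 4, 6, 7, 8, 9, 10} are all mutually reachable — one SCC of size 9.
{5} is an SCC by itself.
{1} is an SCC by itself.
That gives 3 strongly connected components.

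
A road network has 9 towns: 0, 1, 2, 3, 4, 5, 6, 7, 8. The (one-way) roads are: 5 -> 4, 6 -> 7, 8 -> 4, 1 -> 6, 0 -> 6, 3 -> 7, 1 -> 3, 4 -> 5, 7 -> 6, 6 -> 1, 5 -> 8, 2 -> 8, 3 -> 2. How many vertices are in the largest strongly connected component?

4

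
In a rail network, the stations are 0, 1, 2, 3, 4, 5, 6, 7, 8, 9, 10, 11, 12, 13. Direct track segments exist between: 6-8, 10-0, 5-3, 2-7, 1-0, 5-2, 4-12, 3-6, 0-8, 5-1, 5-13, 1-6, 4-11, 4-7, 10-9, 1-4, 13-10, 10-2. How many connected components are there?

Starting from 0 we can reach 0, 1, 2, 3, 4, 5, 6, 7, 8, 9, 10, 11, 12, 13. That is one component of size 14.
Total: 1 component.

1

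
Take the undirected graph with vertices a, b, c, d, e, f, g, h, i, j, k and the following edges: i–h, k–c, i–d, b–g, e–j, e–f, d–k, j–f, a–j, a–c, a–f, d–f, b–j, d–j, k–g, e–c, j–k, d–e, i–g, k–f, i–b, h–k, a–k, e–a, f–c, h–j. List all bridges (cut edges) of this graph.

none

The edges on the cycle i-d-e-a-j-b-i are not bridges since each lies on that cycle.
Every edge lies on some cycle, so there are no bridges.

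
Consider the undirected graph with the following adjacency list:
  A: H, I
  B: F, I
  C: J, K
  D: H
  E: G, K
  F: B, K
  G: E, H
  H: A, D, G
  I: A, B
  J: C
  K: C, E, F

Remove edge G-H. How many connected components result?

1

G and H are still connected via G-E-K-F-B-I-A-H, so the component count stays at 1.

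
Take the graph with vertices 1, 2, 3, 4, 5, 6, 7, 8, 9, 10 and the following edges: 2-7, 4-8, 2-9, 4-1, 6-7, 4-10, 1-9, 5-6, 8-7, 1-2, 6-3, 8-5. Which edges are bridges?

10-4, 3-6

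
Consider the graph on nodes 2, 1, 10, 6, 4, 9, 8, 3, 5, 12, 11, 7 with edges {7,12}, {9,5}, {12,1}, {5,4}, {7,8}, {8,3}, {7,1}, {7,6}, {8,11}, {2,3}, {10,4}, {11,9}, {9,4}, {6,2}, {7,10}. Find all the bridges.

The edges on the cycle 7-12-1-7 are not bridges since each lies on that cycle.
Every edge lies on some cycle, so there are no bridges.

none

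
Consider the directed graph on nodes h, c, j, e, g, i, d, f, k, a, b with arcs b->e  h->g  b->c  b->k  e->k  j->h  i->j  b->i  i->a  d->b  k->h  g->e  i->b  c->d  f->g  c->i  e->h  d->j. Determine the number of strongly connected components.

{b, c, d, i} are all mutually reachable — one SCC of size 4.
{e, g, h, k} are all mutually reachable — one SCC of size 4.
{f} is an SCC by itself.
{a} is an SCC by itself.
{j} is an SCC by itself.
That gives 5 strongly connected components.

5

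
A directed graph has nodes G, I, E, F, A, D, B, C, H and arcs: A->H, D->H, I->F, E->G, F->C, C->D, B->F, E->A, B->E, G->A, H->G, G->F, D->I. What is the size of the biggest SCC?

{A, C, D, F, G, H, I} are all mutually reachable — one SCC of size 7.
{B} is an SCC by itself.
{E} is an SCC by itself.
The largest has 7 vertices.

7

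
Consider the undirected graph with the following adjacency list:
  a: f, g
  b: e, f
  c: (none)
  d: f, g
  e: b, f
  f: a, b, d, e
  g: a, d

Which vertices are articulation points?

Removing f increases the component count from 2 to 3, so f is a cut vertex.
By contrast removing e leaves 2 components; it is not a cut vertex. No other vertex is a cut vertex either.

f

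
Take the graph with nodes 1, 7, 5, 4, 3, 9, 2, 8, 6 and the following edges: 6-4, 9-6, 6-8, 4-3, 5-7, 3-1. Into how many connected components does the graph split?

2 is isolated — a component by itself.
Starting from 5 we can reach 5, 7. That is one component of size 2.
Starting from 1 we can reach 1, 3, 4, 6, 8, 9. That is one component of size 6.
Total: 3 components.

3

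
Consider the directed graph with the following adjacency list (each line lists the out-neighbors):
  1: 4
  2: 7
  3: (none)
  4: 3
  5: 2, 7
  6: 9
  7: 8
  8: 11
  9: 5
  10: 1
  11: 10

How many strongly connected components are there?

{2} is an SCC by itself.
{11} is an SCC by itself.
{9} is an SCC by itself.
{6} is an SCC by itself.
{7} is an SCC by itself.
(and 6 more singleton SCCs)
That gives 11 strongly connected components.

11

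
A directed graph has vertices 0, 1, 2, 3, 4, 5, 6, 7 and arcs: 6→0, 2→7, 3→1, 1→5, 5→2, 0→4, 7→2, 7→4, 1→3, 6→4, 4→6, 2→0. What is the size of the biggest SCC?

3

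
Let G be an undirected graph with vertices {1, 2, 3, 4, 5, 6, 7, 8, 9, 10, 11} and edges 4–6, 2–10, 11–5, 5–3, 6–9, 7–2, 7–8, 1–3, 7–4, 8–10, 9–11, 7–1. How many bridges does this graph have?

0

The edges on the cycle 7-4-6-9-11-5-3-1-7 are not bridges since each lies on that cycle.
Every edge lies on some cycle, so there are no bridges.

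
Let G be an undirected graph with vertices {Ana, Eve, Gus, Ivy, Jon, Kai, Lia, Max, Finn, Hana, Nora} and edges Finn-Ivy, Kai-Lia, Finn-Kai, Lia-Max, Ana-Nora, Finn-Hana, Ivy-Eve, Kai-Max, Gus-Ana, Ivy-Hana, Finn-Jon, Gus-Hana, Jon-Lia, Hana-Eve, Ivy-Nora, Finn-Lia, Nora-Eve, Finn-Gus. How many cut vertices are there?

1

Removing Finn increases the component count from 1 to 2, so Finn is a cut vertex.
By contrast removing Eve leaves 1 component; it is not a cut vertex. No other vertex is a cut vertex either.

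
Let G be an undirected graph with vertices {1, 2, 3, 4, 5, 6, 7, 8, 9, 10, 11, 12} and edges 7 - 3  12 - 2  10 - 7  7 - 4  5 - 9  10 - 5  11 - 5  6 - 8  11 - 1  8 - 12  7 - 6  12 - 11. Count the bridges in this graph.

5

The edges on the cycle 10-7-6-8-12-11-5-10 are not bridges since each lies on that cycle.
But removing 1 - 11 disconnects 1 from 11; removing 7 - 3 disconnects 7 from 3; removing 9 - 5 disconnects 9 from 5; removing 2 - 12 disconnects 2 from 12 — these are bridges.
In total 5 edges are bridges.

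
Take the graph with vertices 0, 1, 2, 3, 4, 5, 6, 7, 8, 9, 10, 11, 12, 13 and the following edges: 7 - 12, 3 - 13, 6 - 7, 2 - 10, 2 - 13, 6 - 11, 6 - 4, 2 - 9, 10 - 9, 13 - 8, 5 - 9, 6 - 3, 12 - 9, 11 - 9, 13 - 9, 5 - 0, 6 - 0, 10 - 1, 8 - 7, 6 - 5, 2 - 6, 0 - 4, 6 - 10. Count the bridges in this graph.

The edges on the cycle 6-11-9-10-6 are not bridges since each lies on that cycle.
But removing 1 - 10 disconnects 1 from 10 — this is a bridge.

1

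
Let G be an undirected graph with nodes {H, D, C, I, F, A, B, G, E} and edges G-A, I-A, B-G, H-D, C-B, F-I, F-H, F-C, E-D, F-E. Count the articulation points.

1

Removing F increases the component count from 1 to 2, so F is a cut vertex.
By contrast removing E leaves 1 component; it is not a cut vertex. No other vertex is a cut vertex either.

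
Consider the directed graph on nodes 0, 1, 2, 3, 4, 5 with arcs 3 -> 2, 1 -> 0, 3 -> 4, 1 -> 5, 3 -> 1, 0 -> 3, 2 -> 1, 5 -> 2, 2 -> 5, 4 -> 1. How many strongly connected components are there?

1

{0, 1, 2, 3, 4, 5} are all mutually reachable — one SCC of size 6.
That gives 1 strongly connected component.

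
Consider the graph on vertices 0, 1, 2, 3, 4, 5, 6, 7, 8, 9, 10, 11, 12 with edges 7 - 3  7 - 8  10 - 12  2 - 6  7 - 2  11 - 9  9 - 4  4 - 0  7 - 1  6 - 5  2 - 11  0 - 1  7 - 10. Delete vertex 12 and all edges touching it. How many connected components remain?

1

With 12 gone, the remaining components are: {0, 1, 2, 3, 4, 5, 6, 7, 8, 9, 10, 11}.
That is 1 component.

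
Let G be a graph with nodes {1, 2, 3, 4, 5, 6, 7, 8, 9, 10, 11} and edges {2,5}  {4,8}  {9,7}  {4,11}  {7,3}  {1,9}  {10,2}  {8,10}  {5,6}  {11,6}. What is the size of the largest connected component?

7

Starting from 1 we can reach 1, 3, 7, 9. That is one component of size 4.
Starting from 2 we can reach 2, 4, 5, 6, 8, 10, 11. That is one component of size 7.
The largest has 7 vertices.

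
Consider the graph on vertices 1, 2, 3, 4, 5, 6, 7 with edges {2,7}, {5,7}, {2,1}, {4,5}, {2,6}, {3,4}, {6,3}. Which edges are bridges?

The edges on the cycle 2-6-3-4-5-7-2 are not bridges since each lies on that cycle.
But removing 2—1 disconnects 2 from 1 — this is a bridge.

1-2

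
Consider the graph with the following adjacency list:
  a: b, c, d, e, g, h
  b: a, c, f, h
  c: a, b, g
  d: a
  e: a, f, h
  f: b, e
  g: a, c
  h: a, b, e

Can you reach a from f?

Yes

From f we can reach a, b, c, d, e, f, g, h, which includes a.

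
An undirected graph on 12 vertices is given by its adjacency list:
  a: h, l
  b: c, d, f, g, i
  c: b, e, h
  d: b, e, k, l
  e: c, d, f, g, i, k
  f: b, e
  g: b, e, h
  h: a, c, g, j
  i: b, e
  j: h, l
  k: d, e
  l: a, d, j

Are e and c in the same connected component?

From e we can reach a, b, c, d, e, f, g, h, i, j, k, l, which includes c.

Yes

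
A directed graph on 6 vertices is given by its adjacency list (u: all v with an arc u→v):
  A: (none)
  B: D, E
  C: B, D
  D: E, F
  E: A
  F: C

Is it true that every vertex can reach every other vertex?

There is no directed path from E to B, so the graph is not strongly connected.

No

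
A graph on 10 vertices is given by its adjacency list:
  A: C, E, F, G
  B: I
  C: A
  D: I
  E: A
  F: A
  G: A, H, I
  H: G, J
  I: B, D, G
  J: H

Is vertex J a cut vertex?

No

Deleting J leaves 1 component (was 1), so J is not a cut vertex.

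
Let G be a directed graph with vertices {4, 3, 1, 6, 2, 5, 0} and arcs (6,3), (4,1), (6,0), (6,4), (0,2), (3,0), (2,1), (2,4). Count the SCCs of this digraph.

{4} is an SCC by itself.
{6} is an SCC by itself.
{2} is an SCC by itself.
{0} is an SCC by itself.
{3} is an SCC by itself.
(and 2 more singleton SCCs)
That gives 7 strongly connected components.

7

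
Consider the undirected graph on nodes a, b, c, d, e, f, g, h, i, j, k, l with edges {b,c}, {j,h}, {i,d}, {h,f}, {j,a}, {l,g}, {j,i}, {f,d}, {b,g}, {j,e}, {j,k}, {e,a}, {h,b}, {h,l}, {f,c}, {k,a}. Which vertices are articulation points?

j

Removing j increases the component count from 1 to 2, so j is a cut vertex.
By contrast removing i leaves 1 component; it is not a cut vertex. No other vertex is a cut vertex either.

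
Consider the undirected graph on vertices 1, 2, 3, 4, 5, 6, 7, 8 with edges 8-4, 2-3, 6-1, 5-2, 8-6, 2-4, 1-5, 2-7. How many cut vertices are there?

1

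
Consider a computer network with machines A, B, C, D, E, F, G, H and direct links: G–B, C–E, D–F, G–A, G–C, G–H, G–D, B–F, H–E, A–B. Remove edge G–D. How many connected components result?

1

G and D are still connected via G-B-F-D, so the component count stays at 1.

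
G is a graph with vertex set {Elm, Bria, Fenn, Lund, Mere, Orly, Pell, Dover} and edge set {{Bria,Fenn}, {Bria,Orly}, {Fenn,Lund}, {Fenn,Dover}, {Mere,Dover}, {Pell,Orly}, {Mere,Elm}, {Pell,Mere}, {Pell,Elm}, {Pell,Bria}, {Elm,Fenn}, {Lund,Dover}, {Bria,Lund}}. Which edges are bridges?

none

The edges on the cycle Pell-Bria-Orly-Pell are not bridges since each lies on that cycle.
Every edge lies on some cycle, so there are no bridges.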